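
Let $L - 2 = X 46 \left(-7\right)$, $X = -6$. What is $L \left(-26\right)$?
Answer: $-50284$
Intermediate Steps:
$L = 1934$ ($L = 2 + \left(-6\right) 46 \left(-7\right) = 2 - -1932 = 2 + 1932 = 1934$)
$L \left(-26\right) = 1934 \left(-26\right) = -50284$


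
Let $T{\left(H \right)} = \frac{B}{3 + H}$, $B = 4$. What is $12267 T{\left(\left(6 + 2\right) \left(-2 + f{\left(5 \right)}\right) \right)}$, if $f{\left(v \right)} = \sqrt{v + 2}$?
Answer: $\frac{70876}{31} + \frac{43616 \sqrt{7}}{31} \approx 6008.8$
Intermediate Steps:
$f{\left(v \right)} = \sqrt{2 + v}$
$T{\left(H \right)} = \frac{4}{3 + H}$
$12267 T{\left(\left(6 + 2\right) \left(-2 + f{\left(5 \right)}\right) \right)} = 12267 \frac{4}{3 + \left(6 + 2\right) \left(-2 + \sqrt{2 + 5}\right)} = 12267 \frac{4}{3 + 8 \left(-2 + \sqrt{7}\right)} = 12267 \frac{4}{3 - \left(16 - 8 \sqrt{7}\right)} = 12267 \frac{4}{-13 + 8 \sqrt{7}} = \frac{49068}{-13 + 8 \sqrt{7}}$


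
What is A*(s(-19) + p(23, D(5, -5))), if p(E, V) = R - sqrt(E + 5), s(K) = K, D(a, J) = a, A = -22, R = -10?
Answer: 638 + 44*sqrt(7) ≈ 754.41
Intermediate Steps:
p(E, V) = -10 - sqrt(5 + E) (p(E, V) = -10 - sqrt(E + 5) = -10 - sqrt(5 + E))
A*(s(-19) + p(23, D(5, -5))) = -22*(-19 + (-10 - sqrt(5 + 23))) = -22*(-19 + (-10 - sqrt(28))) = -22*(-19 + (-10 - 2*sqrt(7))) = -22*(-29 - 2*sqrt(7)) = 638 + 44*sqrt(7)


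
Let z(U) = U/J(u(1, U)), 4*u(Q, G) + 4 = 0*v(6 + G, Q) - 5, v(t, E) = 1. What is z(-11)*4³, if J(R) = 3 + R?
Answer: -2816/3 ≈ -938.67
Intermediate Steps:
u(Q, G) = -9/4 (u(Q, G) = -1 + (0*1 - 5)/4 = -1 + (0 - 5)/4 = -1 + (¼)*(-5) = -1 - 5/4 = -9/4)
z(U) = 4*U/3 (z(U) = U/(3 - 9/4) = U/(¾) = U*(4/3) = 4*U/3)
z(-11)*4³ = ((4/3)*(-11))*4³ = -44/3*64 = -2816/3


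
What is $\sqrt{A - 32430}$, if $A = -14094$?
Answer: $2 i \sqrt{11631} \approx 215.69 i$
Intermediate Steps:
$\sqrt{A - 32430} = \sqrt{-14094 - 32430} = \sqrt{-46524} = 2 i \sqrt{11631}$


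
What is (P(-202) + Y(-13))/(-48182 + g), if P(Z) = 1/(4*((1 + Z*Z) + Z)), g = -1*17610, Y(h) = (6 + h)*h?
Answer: -14779493/10685410304 ≈ -0.0013831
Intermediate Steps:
Y(h) = h*(6 + h)
g = -17610
P(Z) = 1/(4 + 4*Z + 4*Z²) (P(Z) = 1/(4*((1 + Z²) + Z)) = 1/(4*(1 + Z + Z²)) = 1/(4 + 4*Z + 4*Z²))
(P(-202) + Y(-13))/(-48182 + g) = (1/(4*(1 - 202 + (-202)²)) - 13*(6 - 13))/(-48182 - 17610) = (1/(4*(1 - 202 + 40804)) - 13*(-7))/(-65792) = ((¼)/40603 + 91)*(-1/65792) = ((¼)*(1/40603) + 91)*(-1/65792) = (1/162412 + 91)*(-1/65792) = (14779493/162412)*(-1/65792) = -14779493/10685410304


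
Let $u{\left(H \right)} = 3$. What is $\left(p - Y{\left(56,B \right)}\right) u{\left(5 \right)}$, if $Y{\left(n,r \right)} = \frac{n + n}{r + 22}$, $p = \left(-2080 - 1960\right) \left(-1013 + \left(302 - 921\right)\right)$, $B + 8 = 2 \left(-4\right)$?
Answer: $19779784$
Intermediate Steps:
$B = -16$ ($B = -8 + 2 \left(-4\right) = -8 - 8 = -16$)
$p = 6593280$ ($p = - 4040 \left(-1013 - 619\right) = \left(-4040\right) \left(-1632\right) = 6593280$)
$Y{\left(n,r \right)} = \frac{2 n}{22 + r}$
$\left(p - Y{\left(56,B \right)}\right) u{\left(5 \right)} = \left(6593280 - 2 \cdot 56 \frac{1}{22 - 16}\right) 3 = \left(6593280 - 2 \cdot 56 \cdot \frac{1}{6}\right) 3 = \left(6593280 - \frac{56}{3}\right) 3 = \frac{19779784}{3} \cdot 3 = 19779784$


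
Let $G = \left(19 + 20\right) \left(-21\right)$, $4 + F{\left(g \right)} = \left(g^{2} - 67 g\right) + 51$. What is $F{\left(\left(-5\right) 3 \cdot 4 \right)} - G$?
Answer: $8486$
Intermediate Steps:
$F{\left(g \right)} = 47 + g^{2} - 67 g$ ($F{\left(g \right)} = -4 + \left(\left(g^{2} - 67 g\right) + 51\right) = -4 + \left(51 + g^{2} - 67 g\right) = 47 + g^{2} - 67 g$)
$G = -819$ ($G = 39 \left(-21\right) = -819$)
$F{\left(\left(-5\right) 3 \cdot 4 \right)} - G = \left(47 + \left(\left(-5\right) 3 \cdot 4\right)^{2} - 67 \left(-5\right) 3 \cdot 4\right) - -819 = \left(47 + \left(\left(-15\right) 4\right)^{2} - 67 \left(\left(-15\right) 4\right)\right) + 819 = \left(47 + \left(-60\right)^{2} - -4020\right) + 819 = \left(47 + 3600 + 4020\right) + 819 = 7667 + 819 = 8486$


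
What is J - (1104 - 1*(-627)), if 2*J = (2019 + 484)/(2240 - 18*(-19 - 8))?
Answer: -9434909/5452 ≈ -1730.5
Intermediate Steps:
J = 2503/5452 (J = ((2019 + 484)/(2240 - 18*(-19 - 8)))/2 = (2503/(2240 - 18*(-27)))/2 = (2503/(2240 + 486))/2 = (2503/2726)/2 = (2503*(1/2726))/2 = (½)*(2503/2726) = 2503/5452 ≈ 0.45910)
J - (1104 - 1*(-627)) = 2503/5452 - (1104 - 1*(-627)) = 2503/5452 - (1104 + 627) = 2503/5452 - 1*1731 = 2503/5452 - 1731 = -9434909/5452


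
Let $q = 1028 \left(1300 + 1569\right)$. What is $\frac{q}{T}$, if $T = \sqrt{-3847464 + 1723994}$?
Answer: $- \frac{1474666 i \sqrt{2123470}}{1061735} \approx - 2024.0 i$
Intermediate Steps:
$T = i \sqrt{2123470}$ ($T = \sqrt{-2123470} = i \sqrt{2123470} \approx 1457.2 i$)
$q = 2949332$ ($q = 1028 \cdot 2869 = 2949332$)
$\frac{q}{T} = \frac{2949332}{i \sqrt{2123470}} = 2949332 \left(- \frac{i \sqrt{2123470}}{2123470}\right) = - \frac{1474666 i \sqrt{2123470}}{1061735}$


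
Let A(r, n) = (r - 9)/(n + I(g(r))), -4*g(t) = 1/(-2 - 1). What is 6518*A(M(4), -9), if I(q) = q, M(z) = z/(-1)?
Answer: 1016808/107 ≈ 9502.9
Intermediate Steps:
g(t) = 1/12 (g(t) = -1/(4*(-2 - 1)) = -¼/(-3) = -¼*(-⅓) = 1/12)
M(z) = -z (M(z) = z*(-1) = -z)
A(r, n) = (-9 + r)/(1/12 + n) (A(r, n) = (r - 9)/(n + 1/12) = (-9 + r)/(1/12 + n))
6518*A(M(4), -9) = 6518*(12*(-9 - 1*4)/(1 + 12*(-9))) = 6518*(12*(-9 - 4)/(1 - 108)) = 6518*(12*(-13)/(-107)) = 6518*(12*(-1/107)*(-13)) = 6518*(156/107) = 1016808/107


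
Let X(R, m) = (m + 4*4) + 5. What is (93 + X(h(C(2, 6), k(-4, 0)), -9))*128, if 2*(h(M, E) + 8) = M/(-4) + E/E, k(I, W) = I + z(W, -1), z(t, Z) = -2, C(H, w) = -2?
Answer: 13440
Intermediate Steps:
k(I, W) = -2 + I (k(I, W) = I - 2 = -2 + I)
h(M, E) = -15/2 - M/8 (h(M, E) = -8 + (M/(-4) + E/E)/2 = -8 + (M*(-1/4) + 1)/2 = -8 + (-M/4 + 1)/2 = -8 + (1 - M/4)/2 = -8 + (1/2 - M/8) = -15/2 - M/8)
X(R, m) = 21 + m (X(R, m) = (m + 16) + 5 = (16 + m) + 5 = 21 + m)
(93 + X(h(C(2, 6), k(-4, 0)), -9))*128 = (93 + (21 - 9))*128 = (93 + 12)*128 = 105*128 = 13440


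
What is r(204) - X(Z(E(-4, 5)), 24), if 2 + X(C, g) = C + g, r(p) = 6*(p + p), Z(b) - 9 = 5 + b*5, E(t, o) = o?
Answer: 2387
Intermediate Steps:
Z(b) = 14 + 5*b (Z(b) = 9 + (5 + b*5) = 9 + (5 + 5*b) = 14 + 5*b)
r(p) = 12*p (r(p) = 6*(2*p) = 12*p)
X(C, g) = -2 + C + g (X(C, g) = -2 + (C + g) = -2 + C + g)
r(204) - X(Z(E(-4, 5)), 24) = 12*204 - (-2 + (14 + 5*5) + 24) = 2448 - (-2 + (14 + 25) + 24) = 2448 - (-2 + 39 + 24) = 2448 - 1*61 = 2448 - 61 = 2387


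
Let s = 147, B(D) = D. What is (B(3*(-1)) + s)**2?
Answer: 20736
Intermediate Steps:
(B(3*(-1)) + s)**2 = (3*(-1) + 147)**2 = (-3 + 147)**2 = 144**2 = 20736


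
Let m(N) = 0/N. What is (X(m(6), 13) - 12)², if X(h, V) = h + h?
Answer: 144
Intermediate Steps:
m(N) = 0
X(h, V) = 2*h
(X(m(6), 13) - 12)² = (2*0 - 12)² = (0 - 12)² = (-12)² = 144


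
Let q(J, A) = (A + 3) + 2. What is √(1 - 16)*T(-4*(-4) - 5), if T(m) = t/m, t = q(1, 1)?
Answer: 6*I*√15/11 ≈ 2.1125*I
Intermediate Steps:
q(J, A) = 5 + A (q(J, A) = (3 + A) + 2 = 5 + A)
t = 6 (t = 5 + 1 = 6)
T(m) = 6/m
√(1 - 16)*T(-4*(-4) - 5) = √(1 - 16)*(6/(-4*(-4) - 5)) = √(-15)*(6/(16 - 5)) = (I*√15)*(6/11) = 6*I*√15/11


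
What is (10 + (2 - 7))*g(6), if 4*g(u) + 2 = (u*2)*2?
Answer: 55/2 ≈ 27.500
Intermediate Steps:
g(u) = -½ + u (g(u) = -½ + ((u*2)*2)/4 = -½ + ((2*u)*2)/4 = -½ + (4*u)/4 = -½ + u)
(10 + (2 - 7))*g(6) = (10 + (2 - 7))*(-½ + 6) = (10 - 5)*(11/2) = 5*(11/2) = 55/2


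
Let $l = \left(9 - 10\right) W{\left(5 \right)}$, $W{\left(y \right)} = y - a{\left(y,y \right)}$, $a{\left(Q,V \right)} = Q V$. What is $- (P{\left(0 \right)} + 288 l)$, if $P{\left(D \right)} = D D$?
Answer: $-5760$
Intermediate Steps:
$W{\left(y \right)} = y - y^{2}$ ($W{\left(y \right)} = y - y y = y - y^{2}$)
$P{\left(D \right)} = D^{2}$
$l = 20$ ($l = \left(9 - 10\right) 5 \left(1 - 5\right) = - 5 \left(1 - 5\right) = - 5 \left(-4\right) = \left(-1\right) \left(-20\right) = 20$)
$- (P{\left(0 \right)} + 288 l) = - (0^{2} + 288 \cdot 20) = - (0 + 5760) = \left(-1\right) 5760 = -5760$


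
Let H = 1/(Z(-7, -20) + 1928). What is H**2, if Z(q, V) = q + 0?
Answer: 1/3690241 ≈ 2.7098e-7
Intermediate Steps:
Z(q, V) = q
H = 1/1921 (H = 1/(-7 + 1928) = 1/1921 ≈ 0.00052056)
H**2 = (1/1921)**2 = 1/3690241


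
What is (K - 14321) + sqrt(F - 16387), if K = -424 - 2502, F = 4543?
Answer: -17247 + 6*I*sqrt(329) ≈ -17247.0 + 108.83*I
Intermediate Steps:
K = -2926
(K - 14321) + sqrt(F - 16387) = (-2926 - 14321) + sqrt(4543 - 16387) = -17247 + sqrt(-11844) = -17247 + 6*I*sqrt(329)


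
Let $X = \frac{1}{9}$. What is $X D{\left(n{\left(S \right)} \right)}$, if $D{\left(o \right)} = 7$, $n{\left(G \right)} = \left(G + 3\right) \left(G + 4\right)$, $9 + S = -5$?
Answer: $\frac{7}{9} \approx 0.77778$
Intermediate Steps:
$S = -14$ ($S = -9 - 5 = -14$)
$n{\left(G \right)} = \left(3 + G\right) \left(4 + G\right)$
$X = \frac{1}{9} \approx 0.11111$
$X D{\left(n{\left(S \right)} \right)} = \frac{1}{9} \cdot 7 = \frac{7}{9}$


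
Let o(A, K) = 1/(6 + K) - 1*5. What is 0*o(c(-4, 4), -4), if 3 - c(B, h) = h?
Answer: 0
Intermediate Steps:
c(B, h) = 3 - h
o(A, K) = -5 + 1/(6 + K) (o(A, K) = 1/(6 + K) - 5 = -5 + 1/(6 + K))
0*o(c(-4, 4), -4) = 0*((-29 - 5*(-4))/(6 - 4)) = 0*((-29 + 20)/2) = 0*((½)*(-9)) = 0*(-9/2) = 0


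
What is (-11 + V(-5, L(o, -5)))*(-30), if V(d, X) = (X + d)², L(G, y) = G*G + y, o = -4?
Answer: -750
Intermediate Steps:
L(G, y) = y + G² (L(G, y) = G² + y = y + G²)
(-11 + V(-5, L(o, -5)))*(-30) = (-11 + ((-5 + (-4)²) - 5)²)*(-30) = (-11 + ((-5 + 16) - 5)²)*(-30) = (-11 + (11 - 5)²)*(-30) = (-11 + 6²)*(-30) = (-11 + 36)*(-30) = 25*(-30) = -750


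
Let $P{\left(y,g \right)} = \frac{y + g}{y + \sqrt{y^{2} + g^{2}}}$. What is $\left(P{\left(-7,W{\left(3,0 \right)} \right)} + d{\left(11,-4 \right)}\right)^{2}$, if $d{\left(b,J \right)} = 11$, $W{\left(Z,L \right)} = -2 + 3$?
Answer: $2761 + 1860 \sqrt{2} \approx 5391.4$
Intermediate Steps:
$W{\left(Z,L \right)} = 1$
$P{\left(y,g \right)} = \frac{g + y}{y + \sqrt{g^{2} + y^{2}}}$
$\left(P{\left(-7,W{\left(3,0 \right)} \right)} + d{\left(11,-4 \right)}\right)^{2} = \left(\frac{1 - 7}{-7 + \sqrt{1^{2} + \left(-7\right)^{2}}} + 11\right)^{2} = \left(\frac{1}{-7 + \sqrt{1 + 49}} \left(-6\right) + 11\right)^{2} = \left(\frac{1}{-7 + \sqrt{50}} \left(-6\right) + 11\right)^{2} = \left(\frac{1}{-7 + 5 \sqrt{2}} \left(-6\right) + 11\right)^{2} = \left(- \frac{6}{-7 + 5 \sqrt{2}} + 11\right)^{2} = \left(11 - \frac{6}{-7 + 5 \sqrt{2}}\right)^{2}$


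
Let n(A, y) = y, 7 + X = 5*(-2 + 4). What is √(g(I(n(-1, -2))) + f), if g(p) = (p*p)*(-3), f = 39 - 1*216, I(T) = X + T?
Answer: 6*I*√5 ≈ 13.416*I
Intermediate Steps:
X = 3 (X = -7 + 5*(-2 + 4) = -7 + 5*2 = -7 + 10 = 3)
I(T) = 3 + T
f = -177 (f = 39 - 216 = -177)
g(p) = -3*p² (g(p) = p²*(-3) = -3*p²)
√(g(I(n(-1, -2))) + f) = √(-3*(3 - 2)² - 177) = √(-3*1² - 177) = √(-3*1 - 177) = √(-3 - 177) = √(-180) = 6*I*√5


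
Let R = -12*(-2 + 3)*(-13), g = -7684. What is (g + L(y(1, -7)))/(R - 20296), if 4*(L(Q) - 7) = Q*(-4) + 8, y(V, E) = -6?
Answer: 7669/20140 ≈ 0.38078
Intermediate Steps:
R = 156 (R = -12*1*(-13) = -12*(-13) = 156)
L(Q) = 9 - Q (L(Q) = 7 + (Q*(-4) + 8)/4 = 7 + (-4*Q + 8)/4 = 7 + (8 - 4*Q)/4 = 7 + (2 - Q) = 9 - Q)
(g + L(y(1, -7)))/(R - 20296) = (-7684 + (9 - 1*(-6)))/(156 - 20296) = (-7684 + (9 + 6))/(-20140) = (-7684 + 15)*(-1/20140) = -7669*(-1/20140) = 7669/20140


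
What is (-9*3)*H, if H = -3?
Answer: 81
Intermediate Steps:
(-9*3)*H = -9*3*(-3) = -27*(-3) = 81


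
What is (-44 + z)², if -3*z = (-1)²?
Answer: 17689/9 ≈ 1965.4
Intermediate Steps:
z = -⅓ (z = -⅓*(-1)² = -⅓*1 = -⅓ ≈ -0.33333)
(-44 + z)² = (-44 - ⅓)² = (-133/3)² = 17689/9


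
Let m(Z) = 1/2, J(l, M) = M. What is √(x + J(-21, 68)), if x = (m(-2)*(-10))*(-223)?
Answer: 13*√7 ≈ 34.395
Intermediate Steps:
m(Z) = ½
x = 1115 (x = ((½)*(-10))*(-223) = -5*(-223) = 1115)
√(x + J(-21, 68)) = √(1115 + 68) = √1183 = 13*√7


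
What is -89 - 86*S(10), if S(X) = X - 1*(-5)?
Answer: -1379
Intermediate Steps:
S(X) = 5 + X (S(X) = X + 5 = 5 + X)
-89 - 86*S(10) = -89 - 86*(5 + 10) = -89 - 86*15 = -89 - 1290 = -1379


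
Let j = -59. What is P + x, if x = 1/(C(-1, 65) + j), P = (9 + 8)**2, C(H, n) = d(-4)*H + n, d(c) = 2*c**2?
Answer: 7513/26 ≈ 288.96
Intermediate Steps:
C(H, n) = n + 32*H (C(H, n) = (2*(-4)**2)*H + n = (2*16)*H + n = 32*H + n = n + 32*H)
P = 289 (P = 17**2 = 289)
x = -1/26 (x = 1/((65 + 32*(-1)) - 59) = 1/((65 - 32) - 59) = 1/(33 - 59) = 1/(-26) = -1/26 ≈ -0.038462)
P + x = 289 - 1/26 = 7513/26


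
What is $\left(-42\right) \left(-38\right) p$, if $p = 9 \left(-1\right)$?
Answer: $-14364$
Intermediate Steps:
$p = -9$
$\left(-42\right) \left(-38\right) p = \left(-42\right) \left(-38\right) \left(-9\right) = 1596 \left(-9\right) = -14364$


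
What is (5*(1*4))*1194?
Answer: 23880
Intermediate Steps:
(5*(1*4))*1194 = (5*4)*1194 = 20*1194 = 23880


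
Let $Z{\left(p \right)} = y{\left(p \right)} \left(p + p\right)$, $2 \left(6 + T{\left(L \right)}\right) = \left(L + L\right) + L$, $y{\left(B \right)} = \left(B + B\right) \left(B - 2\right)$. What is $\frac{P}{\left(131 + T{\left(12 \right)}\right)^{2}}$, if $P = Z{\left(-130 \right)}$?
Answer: $- \frac{4800}{11} \approx -436.36$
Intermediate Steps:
$y{\left(B \right)} = 2 B \left(-2 + B\right)$
$T{\left(L \right)} = -6 + \frac{3 L}{2}$ ($T{\left(L \right)} = -6 + \frac{\left(L + L\right) + L}{2} = -6 + \frac{2 L + L}{2} = -6 + \frac{3 L}{2}$)
$Z{\left(p \right)} = 4 p^{2} \left(-2 + p\right)$ ($Z{\left(p \right)} = 2 p \left(-2 + p\right) \left(p + p\right) = 2 p \left(-2 + p\right) 2 p = 4 p^{2} \left(-2 + p\right)$)
$P = -8923200$ ($P = 4 \left(-130\right)^{2} \left(-2 - 130\right) = 4 \cdot 16900 \left(-132\right) = -8923200$)
$\frac{P}{\left(131 + T{\left(12 \right)}\right)^{2}} = - \frac{8923200}{\left(131 + \left(-6 + \frac{3}{2} \cdot 12\right)\right)^{2}} = - \frac{8923200}{\left(131 + \left(-6 + 18\right)\right)^{2}} = - \frac{8923200}{\left(131 + 12\right)^{2}} = - \frac{8923200}{143^{2}} = - \frac{8923200}{20449} = \left(-8923200\right) \frac{1}{20449} = - \frac{4800}{11}$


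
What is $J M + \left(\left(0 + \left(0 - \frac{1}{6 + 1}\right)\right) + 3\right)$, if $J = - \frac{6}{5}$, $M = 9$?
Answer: $- \frac{278}{35} \approx -7.9429$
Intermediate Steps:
$J = - \frac{6}{5}$ ($J = \left(-6\right) \frac{1}{5} = - \frac{6}{5} \approx -1.2$)
$J M + \left(\left(0 + \left(0 - \frac{1}{6 + 1}\right)\right) + 3\right) = \left(- \frac{6}{5}\right) 9 + \left(\left(0 + \left(0 - \frac{1}{6 + 1}\right)\right) + 3\right) = - \frac{54}{5} + \left(\left(0 + \left(0 - \frac{1}{7}\right)\right) + 3\right) = - \frac{54}{5} + \left(\left(0 - \frac{1}{7}\right) + 3\right) = - \frac{54}{5} + \left(- \frac{1}{7} + 3\right) = - \frac{54}{5} + \frac{20}{7} = - \frac{278}{35}$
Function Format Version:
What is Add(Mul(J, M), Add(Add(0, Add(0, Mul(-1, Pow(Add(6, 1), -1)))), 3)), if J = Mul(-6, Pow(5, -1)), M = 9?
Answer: Rational(-278, 35) ≈ -7.9429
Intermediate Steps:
J = Rational(-6, 5) (J = Mul(-6, Rational(1, 5)) = Rational(-6, 5) ≈ -1.2000)
Add(Mul(J, M), Add(Add(0, Add(0, Mul(-1, Pow(Add(6, 1), -1)))), 3)) = Add(Mul(Rational(-6, 5), 9), Add(Add(0, Add(0, Mul(-1, Pow(Add(6, 1), -1)))), 3)) = Add(Rational(-54, 5), Add(Add(0, Add(0, Mul(-1, Pow(7, -1)))), 3)) = Add(Rational(-54, 5), Add(Add(0, Add(0, Mul(-1, Rational(1, 7)))), 3)) = Add(Rational(-54, 5), Add(Add(0, Add(0, Rational(-1, 7))), 3)) = Add(Rational(-54, 5), Add(Add(0, Rational(-1, 7)), 3)) = Add(Rational(-54, 5), Add(Rational(-1, 7), 3)) = Add(Rational(-54, 5), Rational(20, 7)) = Rational(-278, 35)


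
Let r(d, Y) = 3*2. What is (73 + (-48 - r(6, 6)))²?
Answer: 361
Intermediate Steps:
r(d, Y) = 6
(73 + (-48 - r(6, 6)))² = (73 + (-48 - 1*6))² = (73 + (-48 - 6))² = (73 - 54)² = 19² = 361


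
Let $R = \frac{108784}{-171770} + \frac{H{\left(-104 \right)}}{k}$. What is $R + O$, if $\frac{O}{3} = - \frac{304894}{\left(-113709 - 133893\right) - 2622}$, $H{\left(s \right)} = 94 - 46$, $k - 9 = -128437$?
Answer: $\frac{347500737576609}{114999184320280} \approx 3.0218$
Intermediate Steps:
$k = -128428$ ($k = 9 - 128437 = -128428$)
$H{\left(s \right)} = 48$
$R = - \frac{1747394564}{2757509695}$ ($R = \frac{108784}{-171770} + \frac{48}{-128428} = 108784 \left(- \frac{1}{171770}\right) + 48 \left(- \frac{1}{128428}\right) = - \frac{54392}{85885} - \frac{12}{32107} = - \frac{1747394564}{2757509695} \approx -0.63369$)
$O = \frac{152447}{41704}$ ($O = 3 \left(- \frac{304894}{\left(-113709 - 133893\right) - 2622}\right) = 3 \left(- \frac{304894}{-247602 - 2622}\right) = 3 \left(- \frac{304894}{-250224}\right) = 3 \left(\left(-304894\right) \left(- \frac{1}{250224}\right)\right) = 3 \cdot \frac{152447}{125112} = \frac{152447}{41704} \approx 3.6555$)
$R + O = - \frac{1747394564}{2757509695} + \frac{152447}{41704} = \frac{347500737576609}{114999184320280}$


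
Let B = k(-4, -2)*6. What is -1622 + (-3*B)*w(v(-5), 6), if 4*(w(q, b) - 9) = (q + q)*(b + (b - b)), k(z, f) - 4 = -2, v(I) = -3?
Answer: -1622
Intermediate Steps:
k(z, f) = 2 (k(z, f) = 4 - 2 = 2)
w(q, b) = 9 + b*q/2 (w(q, b) = 9 + ((q + q)*(b + (b - b)))/4 = 9 + ((2*q)*(b + 0))/4 = 9 + ((2*q)*b)/4 = 9 + (2*b*q)/4 = 9 + b*q/2)
B = 12 (B = 2*6 = 12)
-1622 + (-3*B)*w(v(-5), 6) = -1622 + (-3*12)*(9 + (1/2)*6*(-3)) = -1622 - 36*(9 - 9) = -1622 - 36*0 = -1622 + 0 = -1622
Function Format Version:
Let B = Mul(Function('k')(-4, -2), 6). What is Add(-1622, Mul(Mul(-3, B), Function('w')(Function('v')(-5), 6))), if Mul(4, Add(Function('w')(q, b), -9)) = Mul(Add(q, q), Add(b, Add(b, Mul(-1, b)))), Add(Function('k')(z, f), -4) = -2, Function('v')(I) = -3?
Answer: -1622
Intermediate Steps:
Function('k')(z, f) = 2 (Function('k')(z, f) = Add(4, -2) = 2)
Function('w')(q, b) = Add(9, Mul(Rational(1, 2), b, q)) (Function('w')(q, b) = Add(9, Mul(Rational(1, 4), Mul(Add(q, q), Add(b, Add(b, Mul(-1, b)))))) = Add(9, Mul(Rational(1, 4), Mul(Mul(2, q), Add(b, 0)))) = Add(9, Mul(Rational(1, 4), Mul(Mul(2, q), b))) = Add(9, Mul(Rational(1, 4), Mul(2, b, q))) = Add(9, Mul(Rational(1, 2), b, q)))
B = 12 (B = Mul(2, 6) = 12)
Add(-1622, Mul(Mul(-3, B), Function('w')(Function('v')(-5), 6))) = Add(-1622, Mul(Mul(-3, 12), Add(9, Mul(Rational(1, 2), 6, -3)))) = Add(-1622, Mul(-36, Add(9, -9))) = Add(-1622, Mul(-36, 0)) = Add(-1622, 0) = -1622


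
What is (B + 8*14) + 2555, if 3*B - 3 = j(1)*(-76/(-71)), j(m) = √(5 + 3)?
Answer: 2668 + 152*√2/213 ≈ 2669.0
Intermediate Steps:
j(m) = 2*√2 (j(m) = √8 = 2*√2)
B = 1 + 152*√2/213 (B = 1 + ((2*√2)*(-76/(-71)))/3 = 1 + ((2*√2)*(-76*(-1/71)))/3 = 1 + ((2*√2)*(76/71))/3 = 1 + (152*√2/71)/3 = 1 + 152*√2/213 ≈ 2.0092)
(B + 8*14) + 2555 = ((1 + 152*√2/213) + 8*14) + 2555 = ((1 + 152*√2/213) + 112) + 2555 = (113 + 152*√2/213) + 2555 = 2668 + 152*√2/213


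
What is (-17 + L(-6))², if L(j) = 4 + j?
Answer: 361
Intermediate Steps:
(-17 + L(-6))² = (-17 + (4 - 6))² = (-17 - 2)² = (-19)² = 361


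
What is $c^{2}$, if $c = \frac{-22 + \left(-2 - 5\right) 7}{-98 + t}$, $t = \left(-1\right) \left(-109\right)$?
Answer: $\frac{5041}{121} \approx 41.661$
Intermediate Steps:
$t = 109$
$c = - \frac{71}{11}$ ($c = \frac{-22 + \left(-2 - 5\right) 7}{-98 + 109} = \frac{-22 - 49}{11} = \left(-22 - 49\right) \frac{1}{11} = \left(-71\right) \frac{1}{11} = - \frac{71}{11} \approx -6.4545$)
$c^{2} = \left(- \frac{71}{11}\right)^{2} = \frac{5041}{121}$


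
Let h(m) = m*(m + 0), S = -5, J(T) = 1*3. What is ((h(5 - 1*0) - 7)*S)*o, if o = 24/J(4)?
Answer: -720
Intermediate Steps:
J(T) = 3
o = 8 (o = 24/3 = 24*(⅓) = 8)
h(m) = m² (h(m) = m*m = m²)
((h(5 - 1*0) - 7)*S)*o = (((5 - 1*0)² - 7)*(-5))*8 = (((5 + 0)² - 7)*(-5))*8 = ((5² - 7)*(-5))*8 = ((25 - 7)*(-5))*8 = (18*(-5))*8 = -90*8 = -720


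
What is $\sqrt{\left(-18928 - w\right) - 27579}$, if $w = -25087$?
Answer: $6 i \sqrt{595} \approx 146.36 i$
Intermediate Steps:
$\sqrt{\left(-18928 - w\right) - 27579} = \sqrt{\left(-18928 - -25087\right) - 27579} = \sqrt{\left(-18928 + 25087\right) - 27579} = \sqrt{6159 - 27579} = \sqrt{-21420} = 6 i \sqrt{595}$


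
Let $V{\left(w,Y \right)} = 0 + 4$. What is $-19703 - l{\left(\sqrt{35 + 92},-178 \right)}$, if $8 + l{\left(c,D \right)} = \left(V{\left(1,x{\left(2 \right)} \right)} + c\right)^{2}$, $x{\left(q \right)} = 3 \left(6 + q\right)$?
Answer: $-19838 - 8 \sqrt{127} \approx -19928.0$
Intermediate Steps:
$x{\left(q \right)} = 18 + 3 q$
$V{\left(w,Y \right)} = 4$
$l{\left(c,D \right)} = -8 + \left(4 + c\right)^{2}$
$-19703 - l{\left(\sqrt{35 + 92},-178 \right)} = -19703 - \left(-8 + \left(4 + \sqrt{35 + 92}\right)^{2}\right) = -19703 - \left(-8 + \left(4 + \sqrt{127}\right)^{2}\right) = -19703 + \left(8 - \left(4 + \sqrt{127}\right)^{2}\right) = -19695 - \left(4 + \sqrt{127}\right)^{2}$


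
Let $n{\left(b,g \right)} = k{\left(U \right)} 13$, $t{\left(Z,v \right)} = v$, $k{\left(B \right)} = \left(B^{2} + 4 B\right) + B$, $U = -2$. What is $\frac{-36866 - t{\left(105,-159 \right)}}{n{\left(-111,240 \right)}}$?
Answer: $\frac{36707}{78} \approx 470.6$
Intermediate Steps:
$k{\left(B \right)} = B^{2} + 5 B$
$n{\left(b,g \right)} = -78$ ($n{\left(b,g \right)} = - 2 \left(5 - 2\right) 13 = \left(-2\right) 3 \cdot 13 = \left(-6\right) 13 = -78$)
$\frac{-36866 - t{\left(105,-159 \right)}}{n{\left(-111,240 \right)}} = \frac{-36866 - -159}{-78} = \left(-36866 + 159\right) \left(- \frac{1}{78}\right) = \left(-36707\right) \left(- \frac{1}{78}\right) = \frac{36707}{78}$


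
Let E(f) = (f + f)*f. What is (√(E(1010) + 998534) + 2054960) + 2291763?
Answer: 4346723 + √3038734 ≈ 4.3485e+6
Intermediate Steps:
E(f) = 2*f² (E(f) = (2*f)*f = 2*f²)
(√(E(1010) + 998534) + 2054960) + 2291763 = (√(2*1010² + 998534) + 2054960) + 2291763 = (√(2*1020100 + 998534) + 2054960) + 2291763 = (√(2040200 + 998534) + 2054960) + 2291763 = (√3038734 + 2054960) + 2291763 = (2054960 + √3038734) + 2291763 = 4346723 + √3038734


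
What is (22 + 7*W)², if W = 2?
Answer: 1296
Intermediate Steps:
(22 + 7*W)² = (22 + 7*2)² = (22 + 14)² = 36² = 1296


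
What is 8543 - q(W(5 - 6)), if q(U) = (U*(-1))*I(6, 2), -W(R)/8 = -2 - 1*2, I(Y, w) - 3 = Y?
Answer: 8831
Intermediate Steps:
I(Y, w) = 3 + Y
W(R) = 32 (W(R) = -8*(-2 - 1*2) = -8*(-2 - 2) = -8*(-4) = 32)
q(U) = -9*U (q(U) = (U*(-1))*(3 + 6) = -U*9 = -9*U)
8543 - q(W(5 - 6)) = 8543 - (-9)*32 = 8543 - 1*(-288) = 8543 + 288 = 8831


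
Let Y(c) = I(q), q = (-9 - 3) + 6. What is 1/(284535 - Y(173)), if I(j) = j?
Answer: 1/284541 ≈ 3.5144e-6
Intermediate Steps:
q = -6 (q = -12 + 6 = -6)
Y(c) = -6
1/(284535 - Y(173)) = 1/(284535 - 1*(-6)) = 1/(284535 + 6) = 1/284541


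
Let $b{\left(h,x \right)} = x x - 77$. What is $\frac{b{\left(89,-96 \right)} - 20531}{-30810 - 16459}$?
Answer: $\frac{11392}{47269} \approx 0.241$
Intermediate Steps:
$b{\left(h,x \right)} = -77 + x^{2}$ ($b{\left(h,x \right)} = x^{2} - 77 = -77 + x^{2}$)
$\frac{b{\left(89,-96 \right)} - 20531}{-30810 - 16459} = \frac{\left(-77 + \left(-96\right)^{2}\right) - 20531}{-30810 - 16459} = \frac{\left(-77 + 9216\right) - 20531}{-47269} = \left(9139 - 20531\right) \left(- \frac{1}{47269}\right) = \left(-11392\right) \left(- \frac{1}{47269}\right) = \frac{11392}{47269}$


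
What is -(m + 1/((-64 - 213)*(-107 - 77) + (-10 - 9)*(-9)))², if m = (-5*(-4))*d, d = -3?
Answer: -9414704218921/2615197321 ≈ -3600.0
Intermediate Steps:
m = -60 (m = -5*(-4)*(-3) = 20*(-3) = -60)
-(m + 1/((-64 - 213)*(-107 - 77) + (-10 - 9)*(-9)))² = -(-60 + 1/((-64 - 213)*(-107 - 77) + (-10 - 9)*(-9)))² = -(-60 + 1/(-277*(-184) - 19*(-9)))² = -(-60 + 1/(50968 + 171))² = -(-60 + 1/51139)² = -(-3068339/51139)² = -1*9414704218921/2615197321 = -9414704218921/2615197321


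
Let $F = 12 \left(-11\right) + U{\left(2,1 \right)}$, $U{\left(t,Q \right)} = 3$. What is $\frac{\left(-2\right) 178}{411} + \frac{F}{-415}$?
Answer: $- \frac{94721}{170565} \approx -0.55534$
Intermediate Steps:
$F = -129$ ($F = 12 \left(-11\right) + 3 = -132 + 3 = -129$)
$\frac{\left(-2\right) 178}{411} + \frac{F}{-415} = \frac{\left(-2\right) 178}{411} - \frac{129}{-415} = \left(-356\right) \frac{1}{411} - - \frac{129}{415} = - \frac{356}{411} + \frac{129}{415} = - \frac{94721}{170565}$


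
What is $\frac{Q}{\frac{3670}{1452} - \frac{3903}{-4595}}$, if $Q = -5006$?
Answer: $- \frac{16699865820}{11265403} \approx -1482.4$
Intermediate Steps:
$\frac{Q}{\frac{3670}{1452} - \frac{3903}{-4595}} = - \frac{5006}{\frac{3670}{1452} - \frac{3903}{-4595}} = - \frac{5006}{3670 \cdot \frac{1}{1452} - - \frac{3903}{4595}} = - \frac{5006}{\frac{1835}{726} + \frac{3903}{4595}} = - \frac{5006}{\frac{11265403}{3335970}} = \left(-5006\right) \frac{3335970}{11265403} = - \frac{16699865820}{11265403}$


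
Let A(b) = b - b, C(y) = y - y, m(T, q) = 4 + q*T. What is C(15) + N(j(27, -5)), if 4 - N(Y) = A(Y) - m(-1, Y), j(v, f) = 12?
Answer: -4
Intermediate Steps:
m(T, q) = 4 + T*q
C(y) = 0
A(b) = 0
N(Y) = 8 - Y (N(Y) = 4 - (0 - (4 - Y)) = 4 - (0 + (-4 + Y)) = 4 - (-4 + Y) = 4 + (4 - Y) = 8 - Y)
C(15) + N(j(27, -5)) = 0 + (8 - 1*12) = 0 + (8 - 12) = 0 - 4 = -4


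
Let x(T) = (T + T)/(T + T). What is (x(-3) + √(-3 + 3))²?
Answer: 1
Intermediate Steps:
x(T) = 1 (x(T) = (2*T)/((2*T)) = (2*T)*(1/(2*T)) = 1)
(x(-3) + √(-3 + 3))² = (1 + √(-3 + 3))² = (1 + √0)² = (1 + 0)² = 1² = 1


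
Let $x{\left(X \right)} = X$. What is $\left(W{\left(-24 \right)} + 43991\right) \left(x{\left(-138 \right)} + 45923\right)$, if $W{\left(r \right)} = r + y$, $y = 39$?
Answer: $2014814710$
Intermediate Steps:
$W{\left(r \right)} = 39 + r$ ($W{\left(r \right)} = r + 39 = 39 + r$)
$\left(W{\left(-24 \right)} + 43991\right) \left(x{\left(-138 \right)} + 45923\right) = \left(\left(39 - 24\right) + 43991\right) \left(-138 + 45923\right) = \left(15 + 43991\right) 45785 = 44006 \cdot 45785 = 2014814710$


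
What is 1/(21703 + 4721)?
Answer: 1/26424 ≈ 3.7844e-5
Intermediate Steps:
1/(21703 + 4721) = 1/26424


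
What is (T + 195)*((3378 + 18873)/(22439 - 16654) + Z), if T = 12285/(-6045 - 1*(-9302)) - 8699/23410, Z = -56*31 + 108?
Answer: -142132024051704253/441085250450 ≈ -3.2223e+5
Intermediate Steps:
Z = -1628 (Z = -1736 + 108 = -1628)
T = 259259207/76246370 (T = 12285/(-6045 + 9302) - 8699*1/23410 = 12285/3257 - 8699/23410 = 259259207/76246370 ≈ 3.4003)
(T + 195)*((3378 + 18873)/(22439 - 16654) + Z) = (259259207/76246370 + 195)*((3378 + 18873)/(22439 - 16654) - 1628) = 15127301357*(22251/5785 - 1628)/76246370 = (15127301357/76246370)*(-9395729/5785) = -142132024051704253/441085250450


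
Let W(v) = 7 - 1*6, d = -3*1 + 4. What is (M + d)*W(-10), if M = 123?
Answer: 124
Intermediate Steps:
d = 1 (d = -3 + 4 = 1)
W(v) = 1 (W(v) = 7 - 6 = 1)
(M + d)*W(-10) = (123 + 1)*1 = 124*1 = 124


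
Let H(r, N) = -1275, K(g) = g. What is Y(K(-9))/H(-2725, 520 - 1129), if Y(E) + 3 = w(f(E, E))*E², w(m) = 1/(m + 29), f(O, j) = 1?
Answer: 1/4250 ≈ 0.00023529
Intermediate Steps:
w(m) = 1/(29 + m)
Y(E) = -3 + E²/30 (Y(E) = -3 + E²/(29 + 1) = -3 + E²/30)
Y(K(-9))/H(-2725, 520 - 1129) = (-3 + (1/30)*(-9)²)/(-1275) = (-3 + (1/30)*81)*(-1/1275) = (-3 + 27/10)*(-1/1275) = -3/10*(-1/1275) = 1/4250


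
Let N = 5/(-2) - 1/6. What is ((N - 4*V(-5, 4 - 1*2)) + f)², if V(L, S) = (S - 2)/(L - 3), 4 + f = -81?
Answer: 69169/9 ≈ 7685.4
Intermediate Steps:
f = -85 (f = -4 - 81 = -85)
N = -8/3 (N = 5*(-½) - 1*⅙ = -5/2 - ⅙ = -8/3 ≈ -2.6667)
V(L, S) = (-2 + S)/(-3 + L)
((N - 4*V(-5, 4 - 1*2)) + f)² = ((-8/3 - 4*(-2 + (4 - 1*2))/(-3 - 5)) - 85)² = ((-8/3 - 4*(-2 + (4 - 2))/(-8)) - 85)² = ((-8/3 - (-1)*(-2 + 2)/2) - 85)² = ((-8/3 - (-1)*0/2) - 85)² = ((-8/3 - 4*0) - 85)² = ((-8/3 + 0) - 85)² = (-8/3 - 85)² = (-263/3)² = 69169/9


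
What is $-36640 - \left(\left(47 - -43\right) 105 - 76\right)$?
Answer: $-46014$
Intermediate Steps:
$-36640 - \left(\left(47 - -43\right) 105 - 76\right) = -36640 - \left(\left(47 + 43\right) 105 - 76\right) = -36640 - \left(90 \cdot 105 - 76\right) = -36640 - \left(9450 - 76\right) = -36640 - 9374 = -46014$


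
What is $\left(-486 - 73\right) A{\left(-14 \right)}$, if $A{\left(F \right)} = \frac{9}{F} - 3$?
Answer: $\frac{28509}{14} \approx 2036.4$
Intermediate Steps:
$A{\left(F \right)} = -3 + \frac{9}{F}$ ($A{\left(F \right)} = \frac{9}{F} - 3 = -3 + \frac{9}{F}$)
$\left(-486 - 73\right) A{\left(-14 \right)} = \left(-486 - 73\right) \left(-3 + \frac{9}{-14}\right) = - 559 \left(-3 + 9 \left(- \frac{1}{14}\right)\right) = - 559 \left(-3 - \frac{9}{14}\right) = \left(-559\right) \left(- \frac{51}{14}\right) = \frac{28509}{14}$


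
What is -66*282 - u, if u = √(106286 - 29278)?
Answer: -18612 - 4*√4813 ≈ -18890.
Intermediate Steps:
u = 4*√4813 (u = √77008 = 4*√4813 ≈ 277.50)
-66*282 - u = -66*282 - 4*√4813 = -18612 - 4*√4813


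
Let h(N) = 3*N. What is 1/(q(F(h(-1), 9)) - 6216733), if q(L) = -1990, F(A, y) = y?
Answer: -1/6218723 ≈ -1.6080e-7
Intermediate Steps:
1/(q(F(h(-1), 9)) - 6216733) = 1/(-1990 - 6216733) = 1/(-6218723) = -1/6218723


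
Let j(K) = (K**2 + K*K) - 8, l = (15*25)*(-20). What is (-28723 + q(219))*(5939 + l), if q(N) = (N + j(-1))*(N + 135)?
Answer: -72865919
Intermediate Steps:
l = -7500 (l = 375*(-20) = -7500)
j(K) = -8 + 2*K**2 (j(K) = (K**2 + K**2) - 8 = 2*K**2 - 8 = -8 + 2*K**2)
q(N) = (-6 + N)*(135 + N) (q(N) = (N + (-8 + 2*(-1)**2))*(N + 135) = (N + (-8 + 2*1))*(135 + N) = (N + (-8 + 2))*(135 + N) = (N - 6)*(135 + N) = (-6 + N)*(135 + N))
(-28723 + q(219))*(5939 + l) = (-28723 + (-810 + 219**2 + 129*219))*(5939 - 7500) = (-28723 + (-810 + 47961 + 28251))*(-1561) = (-28723 + 75402)*(-1561) = 46679*(-1561) = -72865919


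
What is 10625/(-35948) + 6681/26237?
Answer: -38599537/943167676 ≈ -0.040925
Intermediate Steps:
10625/(-35948) + 6681/26237 = 10625*(-1/35948) + 6681*(1/26237) = -10625/35948 + 6681/26237 = -38599537/943167676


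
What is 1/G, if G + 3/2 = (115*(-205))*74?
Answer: -2/3489103 ≈ -5.7321e-7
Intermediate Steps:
G = -3489103/2 (G = -3/2 + (115*(-205))*74 = -3/2 - 23575*74 = -3/2 - 1744550 = -3489103/2 ≈ -1.7446e+6)
1/G = 1/(-3489103/2) = -2/3489103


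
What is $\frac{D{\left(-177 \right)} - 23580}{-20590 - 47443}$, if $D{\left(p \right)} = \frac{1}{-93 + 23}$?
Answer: $\frac{1650601}{4762310} \approx 0.3466$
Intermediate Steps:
$D{\left(p \right)} = - \frac{1}{70}$ ($D{\left(p \right)} = \frac{1}{-70} = - \frac{1}{70}$)
$\frac{D{\left(-177 \right)} - 23580}{-20590 - 47443} = \frac{- \frac{1}{70} - 23580}{-20590 - 47443} = - \frac{1650601}{70 \left(-68033\right)} = \left(- \frac{1650601}{70}\right) \left(- \frac{1}{68033}\right) = \frac{1650601}{4762310}$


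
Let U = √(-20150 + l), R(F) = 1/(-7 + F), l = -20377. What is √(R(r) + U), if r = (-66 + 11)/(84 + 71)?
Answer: √(-1767 + 38988*I*√4503)/114 ≈ 10.029 + 10.036*I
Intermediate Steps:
r = -11/31 (r = -55/155 = -55*1/155 = -11/31 ≈ -0.35484)
U = 3*I*√4503 (U = √(-20150 - 20377) = √(-40527) = 3*I*√4503 ≈ 201.31*I)
√(R(r) + U) = √(1/(-7 - 11/31) + 3*I*√4503) = √(1/(-228/31) + 3*I*√4503) = √(-31/228 + 3*I*√4503)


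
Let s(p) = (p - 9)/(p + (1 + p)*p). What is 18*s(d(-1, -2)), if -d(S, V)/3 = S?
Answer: -36/5 ≈ -7.2000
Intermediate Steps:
d(S, V) = -3*S
s(p) = (-9 + p)/(p + p*(1 + p))
18*s(d(-1, -2)) = 18*((-9 - 3*(-1))/(((-3*(-1)))*(2 - 3*(-1)))) = 18*((-9 + 3)/(3*(2 + 3))) = 18*((⅓)*(-6)/5) = 18*((⅓)*(⅕)*(-6)) = 18*(-⅖) = -36/5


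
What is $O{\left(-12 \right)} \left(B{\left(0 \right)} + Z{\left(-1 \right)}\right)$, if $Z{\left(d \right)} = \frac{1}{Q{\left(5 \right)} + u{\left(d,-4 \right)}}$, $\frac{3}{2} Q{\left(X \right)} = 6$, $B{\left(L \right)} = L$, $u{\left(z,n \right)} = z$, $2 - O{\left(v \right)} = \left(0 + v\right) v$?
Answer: $- \frac{142}{3} \approx -47.333$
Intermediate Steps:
$O{\left(v \right)} = 2 - v^{2}$ ($O{\left(v \right)} = 2 - \left(0 + v\right) v = 2 - v v = 2 - v^{2}$)
$Q{\left(X \right)} = 4$ ($Q{\left(X \right)} = \frac{2}{3} \cdot 6 = 4$)
$Z{\left(d \right)} = \frac{1}{4 + d}$
$O{\left(-12 \right)} \left(B{\left(0 \right)} + Z{\left(-1 \right)}\right) = \left(2 - \left(-12\right)^{2}\right) \left(0 + \frac{1}{4 - 1}\right) = \left(2 - 144\right) \left(0 + \frac{1}{3}\right) = \left(-142\right) \frac{1}{3} = - \frac{142}{3}$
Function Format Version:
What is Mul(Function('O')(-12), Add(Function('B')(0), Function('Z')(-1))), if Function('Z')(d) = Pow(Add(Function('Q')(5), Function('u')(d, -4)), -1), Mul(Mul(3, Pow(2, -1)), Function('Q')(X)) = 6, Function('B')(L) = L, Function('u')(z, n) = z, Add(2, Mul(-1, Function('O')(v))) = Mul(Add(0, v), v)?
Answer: Rational(-142, 3) ≈ -47.333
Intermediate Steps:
Function('O')(v) = Add(2, Mul(-1, Pow(v, 2))) (Function('O')(v) = Add(2, Mul(-1, Mul(Add(0, v), v))) = Add(2, Mul(-1, Mul(v, v))) = Add(2, Mul(-1, Pow(v, 2))))
Function('Q')(X) = 4 (Function('Q')(X) = Mul(Rational(2, 3), 6) = 4)
Function('Z')(d) = Pow(Add(4, d), -1)
Mul(Function('O')(-12), Add(Function('B')(0), Function('Z')(-1))) = Mul(Add(2, Mul(-1, Pow(-12, 2))), Add(0, Pow(Add(4, -1), -1))) = Mul(Add(2, Mul(-1, 144)), Add(0, Pow(3, -1))) = Mul(Add(2, -144), Add(0, Rational(1, 3))) = Mul(-142, Rational(1, 3)) = Rational(-142, 3)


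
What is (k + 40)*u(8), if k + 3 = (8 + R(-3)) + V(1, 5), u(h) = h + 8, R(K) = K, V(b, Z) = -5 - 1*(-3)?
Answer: 640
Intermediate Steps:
V(b, Z) = -2 (V(b, Z) = -5 + 3 = -2)
u(h) = 8 + h
k = 0 (k = -3 + ((8 - 3) - 2) = -3 + (5 - 2) = -3 + 3 = 0)
(k + 40)*u(8) = (0 + 40)*(8 + 8) = 40*16 = 640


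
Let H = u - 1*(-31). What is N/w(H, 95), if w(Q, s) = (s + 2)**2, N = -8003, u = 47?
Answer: -8003/9409 ≈ -0.85057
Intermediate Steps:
H = 78 (H = 47 - 1*(-31) = 47 + 31 = 78)
w(Q, s) = (2 + s)**2
N/w(H, 95) = -8003/(2 + 95)**2 = -8003/(97**2) = -8003/9409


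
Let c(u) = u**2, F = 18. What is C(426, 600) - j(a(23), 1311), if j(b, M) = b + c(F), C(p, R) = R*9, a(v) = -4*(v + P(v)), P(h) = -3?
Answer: 5156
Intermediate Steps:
a(v) = 12 - 4*v (a(v) = -4*(v - 3) = -4*(-3 + v) = 12 - 4*v)
C(p, R) = 9*R
j(b, M) = 324 + b (j(b, M) = b + 18**2 = b + 324 = 324 + b)
C(426, 600) - j(a(23), 1311) = 9*600 - (324 + (12 - 4*23)) = 5400 - (324 + (12 - 92)) = 5400 - (324 - 80) = 5400 - 1*244 = 5400 - 244 = 5156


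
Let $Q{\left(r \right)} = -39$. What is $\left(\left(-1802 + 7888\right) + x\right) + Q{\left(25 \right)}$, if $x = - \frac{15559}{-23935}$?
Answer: $\frac{144750504}{23935} \approx 6047.6$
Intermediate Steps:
$x = \frac{15559}{23935}$ ($x = \left(-15559\right) \left(- \frac{1}{23935}\right) = \frac{15559}{23935} \approx 0.65005$)
$\left(\left(-1802 + 7888\right) + x\right) + Q{\left(25 \right)} = \left(\left(-1802 + 7888\right) + \frac{15559}{23935}\right) - 39 = \left(6086 + \frac{15559}{23935}\right) - 39 = \frac{145683969}{23935} - 39 = \frac{144750504}{23935}$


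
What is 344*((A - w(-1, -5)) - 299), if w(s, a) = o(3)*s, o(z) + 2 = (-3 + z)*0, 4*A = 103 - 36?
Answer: -97782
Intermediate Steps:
A = 67/4 (A = (103 - 36)/4 = (¼)*67 = 67/4 ≈ 16.750)
o(z) = -2 (o(z) = -2 + (-3 + z)*0 = -2 + 0 = -2)
w(s, a) = -2*s
344*((A - w(-1, -5)) - 299) = 344*((67/4 - (-2)*(-1)) - 299) = 344*((67/4 - 1*2) - 299) = 344*((67/4 - 2) - 299) = 344*(59/4 - 299) = 344*(-1137/4) = -97782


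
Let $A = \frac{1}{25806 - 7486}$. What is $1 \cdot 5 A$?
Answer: $\frac{1}{3664} \approx 0.00027293$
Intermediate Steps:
$A = \frac{1}{18320} \approx 5.4585 \cdot 10^{-5}$
$1 \cdot 5 A = 1 \cdot 5 \cdot \frac{1}{18320} = 5 \cdot \frac{1}{18320} = \frac{1}{3664}$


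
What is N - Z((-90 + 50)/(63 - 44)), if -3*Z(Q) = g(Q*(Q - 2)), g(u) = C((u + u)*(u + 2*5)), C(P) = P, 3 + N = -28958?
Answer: -3760228081/130321 ≈ -28854.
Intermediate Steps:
N = -28961 (N = -3 - 28958 = -28961)
g(u) = 2*u*(10 + u) (g(u) = (u + u)*(u + 2*5) = (2*u)*(u + 10) = (2*u)*(10 + u) = 2*u*(10 + u))
Z(Q) = -2*Q*(-2 + Q)*(10 + Q*(-2 + Q))/3 (Z(Q) = -2*Q*(Q - 2)*(10 + Q*(Q - 2))/3 = -2*Q*(-2 + Q)*(10 + Q*(-2 + Q))/3)
N - Z((-90 + 50)/(63 - 44)) = -28961 - (-2)*(-90 + 50)/(63 - 44)*(-2 + (-90 + 50)/(63 - 44))*(10 + ((-90 + 50)/(63 - 44))*(-2 + (-90 + 50)/(63 - 44)))/3 = -28961 - (-2)*(-40/19)*(-2 - 40/19)*(10 + (-40/19)*(-2 - 40/19))/3 = -28961 - (-2)*(-40*1/19)*(-2 - 40*1/19)*(10 + (-40*1/19)*(-2 - 40*1/19))/3 = -28961 - (-2)*(-40)*(-2 - 40/19)*(10 - 40*(-2 - 40/19)/19)/(3*19) = -28961 - (-2)*(-40)*(-78)*(10 - 40/19*(-78/19))/(3*19*19) = -28961 - (-2)*(-40)*(-78)*(10 + 3120/361)/(3*19*19) = -28961 - (-2)*(-40)*(-78)*6730/(3*19*19*361) = -28961 - 1*(-13998400/130321) = -28961 + 13998400/130321 = -3760228081/130321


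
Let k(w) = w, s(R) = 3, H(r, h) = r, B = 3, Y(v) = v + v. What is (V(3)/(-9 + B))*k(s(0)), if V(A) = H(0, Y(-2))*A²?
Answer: 0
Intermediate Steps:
Y(v) = 2*v
V(A) = 0 (V(A) = 0*A² = 0)
(V(3)/(-9 + B))*k(s(0)) = (0/(-9 + 3))*3 = (0/(-6))*3 = -⅙*0*3 = 0*3 = 0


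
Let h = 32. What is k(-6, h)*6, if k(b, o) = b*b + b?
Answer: 180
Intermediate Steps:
k(b, o) = b + b² (k(b, o) = b² + b = b + b²)
k(-6, h)*6 = -6*(1 - 6)*6 = -6*(-5)*6 = 30*6 = 180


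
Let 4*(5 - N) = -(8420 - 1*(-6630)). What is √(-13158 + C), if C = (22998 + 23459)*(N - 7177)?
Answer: 121*I*√43278/2 ≈ 12586.0*I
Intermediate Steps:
N = 7535/2 (N = 5 - (-1)*(8420 - 1*(-6630))/4 = 5 - (-1)*(8420 + 6630)/4 = 5 - (-1)*15050/4 = 5 - ¼*(-15050) = 5 + 7525/2 = 7535/2 ≈ 3767.5)
C = -316790283/2 (C = (22998 + 23459)*(7535/2 - 7177) = 46457*(-6819/2) = -316790283/2 ≈ -1.5840e+8)
√(-13158 + C) = √(-13158 - 316790283/2) = √(-316816599/2) = 121*I*√43278/2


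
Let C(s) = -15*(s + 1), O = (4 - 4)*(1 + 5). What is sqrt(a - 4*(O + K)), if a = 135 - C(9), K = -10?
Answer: 5*sqrt(13) ≈ 18.028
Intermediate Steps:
O = 0 (O = 0*6 = 0)
C(s) = -15 - 15*s (C(s) = -15*(1 + s) = -15 - 15*s)
a = 285 (a = 135 - (-15 - 15*9) = 135 - (-15 - 135) = 135 - 1*(-150) = 135 + 150 = 285)
sqrt(a - 4*(O + K)) = sqrt(285 - 4*(0 - 10)) = sqrt(285 - 4*(-10)) = sqrt(285 + 40) = sqrt(325) = 5*sqrt(13)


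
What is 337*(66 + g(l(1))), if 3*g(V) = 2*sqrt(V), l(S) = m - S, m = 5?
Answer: 68074/3 ≈ 22691.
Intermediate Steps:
l(S) = 5 - S
g(V) = 2*sqrt(V)/3 (g(V) = (2*sqrt(V))/3 = 2*sqrt(V)/3)
337*(66 + g(l(1))) = 337*(66 + 2*sqrt(5 - 1*1)/3) = 337*(66 + 2*sqrt(5 - 1)/3) = 337*(66 + 2*sqrt(4)/3) = 337*(66 + (2/3)*2) = 337*(66 + 4/3) = 337*(202/3) = 68074/3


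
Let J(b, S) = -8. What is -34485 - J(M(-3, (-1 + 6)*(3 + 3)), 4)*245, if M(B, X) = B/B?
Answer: -32525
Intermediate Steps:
M(B, X) = 1
-34485 - J(M(-3, (-1 + 6)*(3 + 3)), 4)*245 = -34485 - (-8)*245 = -34485 - 1*(-1960) = -34485 + 1960 = -32525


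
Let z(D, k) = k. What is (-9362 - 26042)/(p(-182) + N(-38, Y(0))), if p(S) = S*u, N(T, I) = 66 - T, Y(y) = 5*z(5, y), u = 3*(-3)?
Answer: -17702/871 ≈ -20.324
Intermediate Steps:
u = -9
Y(y) = 5*y
p(S) = -9*S (p(S) = S*(-9) = -9*S)
(-9362 - 26042)/(p(-182) + N(-38, Y(0))) = (-9362 - 26042)/(-9*(-182) + (66 - 1*(-38))) = -35404/(1638 + (66 + 38)) = -35404/(1638 + 104) = -35404/1742 = -35404*1/1742 = -17702/871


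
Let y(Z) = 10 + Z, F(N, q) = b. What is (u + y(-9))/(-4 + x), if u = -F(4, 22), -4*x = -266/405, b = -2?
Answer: -2430/3107 ≈ -0.78210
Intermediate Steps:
F(N, q) = -2
x = 133/810 (x = -(-133)/(2*405) = -¼*(-266/405) = 133/810 ≈ 0.16420)
u = 2 (u = -1*(-2) = 2)
(u + y(-9))/(-4 + x) = (2 + (10 - 9))/(-4 + 133/810) = (2 + 1)/(-3107/810) = 3*(-810/3107) = -2430/3107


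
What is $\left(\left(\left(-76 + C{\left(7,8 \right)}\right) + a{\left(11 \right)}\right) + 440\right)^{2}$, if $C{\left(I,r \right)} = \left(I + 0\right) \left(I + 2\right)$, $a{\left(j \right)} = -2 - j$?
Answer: $171396$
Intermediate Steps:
$C{\left(I,r \right)} = I \left(2 + I\right)$
$\left(\left(\left(-76 + C{\left(7,8 \right)}\right) + a{\left(11 \right)}\right) + 440\right)^{2} = \left(\left(\left(-76 + 7 \left(2 + 7\right)\right) - 13\right) + 440\right)^{2} = \left(\left(\left(-76 + 7 \cdot 9\right) - 13\right) + 440\right)^{2} = \left(\left(\left(-76 + 63\right) - 13\right) + 440\right)^{2} = \left(\left(-13 - 13\right) + 440\right)^{2} = \left(-26 + 440\right)^{2} = 414^{2} = 171396$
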